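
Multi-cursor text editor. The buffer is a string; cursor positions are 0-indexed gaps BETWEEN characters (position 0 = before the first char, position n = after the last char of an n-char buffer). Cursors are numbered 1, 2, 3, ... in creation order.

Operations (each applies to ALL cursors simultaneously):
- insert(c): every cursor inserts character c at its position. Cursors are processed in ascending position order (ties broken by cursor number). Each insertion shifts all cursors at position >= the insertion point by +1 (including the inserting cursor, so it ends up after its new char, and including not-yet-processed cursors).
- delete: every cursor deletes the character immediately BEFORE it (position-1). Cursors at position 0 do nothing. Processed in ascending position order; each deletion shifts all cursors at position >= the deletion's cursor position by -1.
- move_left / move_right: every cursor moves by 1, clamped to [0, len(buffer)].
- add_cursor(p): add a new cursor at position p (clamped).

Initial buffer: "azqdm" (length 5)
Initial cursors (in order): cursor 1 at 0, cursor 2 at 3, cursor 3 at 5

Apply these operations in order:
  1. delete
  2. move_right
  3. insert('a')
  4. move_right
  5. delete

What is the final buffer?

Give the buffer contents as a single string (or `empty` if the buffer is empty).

After op 1 (delete): buffer="azd" (len 3), cursors c1@0 c2@2 c3@3, authorship ...
After op 2 (move_right): buffer="azd" (len 3), cursors c1@1 c2@3 c3@3, authorship ...
After op 3 (insert('a')): buffer="aazdaa" (len 6), cursors c1@2 c2@6 c3@6, authorship .1..23
After op 4 (move_right): buffer="aazdaa" (len 6), cursors c1@3 c2@6 c3@6, authorship .1..23
After op 5 (delete): buffer="aad" (len 3), cursors c1@2 c2@3 c3@3, authorship .1.

Answer: aad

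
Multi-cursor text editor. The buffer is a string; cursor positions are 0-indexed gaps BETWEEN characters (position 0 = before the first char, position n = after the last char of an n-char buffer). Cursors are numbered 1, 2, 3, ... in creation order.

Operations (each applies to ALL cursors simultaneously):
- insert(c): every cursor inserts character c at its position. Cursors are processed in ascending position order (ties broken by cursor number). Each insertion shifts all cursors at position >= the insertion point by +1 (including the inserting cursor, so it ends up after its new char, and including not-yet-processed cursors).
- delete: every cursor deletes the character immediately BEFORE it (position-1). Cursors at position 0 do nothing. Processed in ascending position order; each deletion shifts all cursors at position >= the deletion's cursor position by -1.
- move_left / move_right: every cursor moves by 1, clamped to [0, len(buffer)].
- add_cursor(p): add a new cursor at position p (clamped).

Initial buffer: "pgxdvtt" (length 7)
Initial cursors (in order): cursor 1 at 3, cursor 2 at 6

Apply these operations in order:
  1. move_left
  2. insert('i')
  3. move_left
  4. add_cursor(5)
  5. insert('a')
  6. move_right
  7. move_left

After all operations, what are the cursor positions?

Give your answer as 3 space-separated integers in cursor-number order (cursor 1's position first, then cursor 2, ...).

Answer: 3 9 7

Derivation:
After op 1 (move_left): buffer="pgxdvtt" (len 7), cursors c1@2 c2@5, authorship .......
After op 2 (insert('i')): buffer="pgixdvitt" (len 9), cursors c1@3 c2@7, authorship ..1...2..
After op 3 (move_left): buffer="pgixdvitt" (len 9), cursors c1@2 c2@6, authorship ..1...2..
After op 4 (add_cursor(5)): buffer="pgixdvitt" (len 9), cursors c1@2 c3@5 c2@6, authorship ..1...2..
After op 5 (insert('a')): buffer="pgaixdavaitt" (len 12), cursors c1@3 c3@7 c2@9, authorship ..11..3.22..
After op 6 (move_right): buffer="pgaixdavaitt" (len 12), cursors c1@4 c3@8 c2@10, authorship ..11..3.22..
After op 7 (move_left): buffer="pgaixdavaitt" (len 12), cursors c1@3 c3@7 c2@9, authorship ..11..3.22..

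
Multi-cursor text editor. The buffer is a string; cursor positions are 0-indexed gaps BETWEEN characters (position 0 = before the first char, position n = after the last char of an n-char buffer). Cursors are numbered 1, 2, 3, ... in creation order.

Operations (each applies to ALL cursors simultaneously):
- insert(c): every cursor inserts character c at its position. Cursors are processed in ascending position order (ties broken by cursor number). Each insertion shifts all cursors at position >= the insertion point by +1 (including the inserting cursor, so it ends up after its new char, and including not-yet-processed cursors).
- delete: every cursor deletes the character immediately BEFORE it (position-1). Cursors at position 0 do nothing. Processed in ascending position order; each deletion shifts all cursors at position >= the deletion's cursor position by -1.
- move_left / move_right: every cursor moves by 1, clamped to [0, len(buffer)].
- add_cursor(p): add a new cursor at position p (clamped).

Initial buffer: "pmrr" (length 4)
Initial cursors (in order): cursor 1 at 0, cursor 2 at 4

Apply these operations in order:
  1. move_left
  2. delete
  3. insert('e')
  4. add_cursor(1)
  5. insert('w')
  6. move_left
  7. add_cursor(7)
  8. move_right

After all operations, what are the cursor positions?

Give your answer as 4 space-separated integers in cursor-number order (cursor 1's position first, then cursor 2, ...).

After op 1 (move_left): buffer="pmrr" (len 4), cursors c1@0 c2@3, authorship ....
After op 2 (delete): buffer="pmr" (len 3), cursors c1@0 c2@2, authorship ...
After op 3 (insert('e')): buffer="epmer" (len 5), cursors c1@1 c2@4, authorship 1..2.
After op 4 (add_cursor(1)): buffer="epmer" (len 5), cursors c1@1 c3@1 c2@4, authorship 1..2.
After op 5 (insert('w')): buffer="ewwpmewr" (len 8), cursors c1@3 c3@3 c2@7, authorship 113..22.
After op 6 (move_left): buffer="ewwpmewr" (len 8), cursors c1@2 c3@2 c2@6, authorship 113..22.
After op 7 (add_cursor(7)): buffer="ewwpmewr" (len 8), cursors c1@2 c3@2 c2@6 c4@7, authorship 113..22.
After op 8 (move_right): buffer="ewwpmewr" (len 8), cursors c1@3 c3@3 c2@7 c4@8, authorship 113..22.

Answer: 3 7 3 8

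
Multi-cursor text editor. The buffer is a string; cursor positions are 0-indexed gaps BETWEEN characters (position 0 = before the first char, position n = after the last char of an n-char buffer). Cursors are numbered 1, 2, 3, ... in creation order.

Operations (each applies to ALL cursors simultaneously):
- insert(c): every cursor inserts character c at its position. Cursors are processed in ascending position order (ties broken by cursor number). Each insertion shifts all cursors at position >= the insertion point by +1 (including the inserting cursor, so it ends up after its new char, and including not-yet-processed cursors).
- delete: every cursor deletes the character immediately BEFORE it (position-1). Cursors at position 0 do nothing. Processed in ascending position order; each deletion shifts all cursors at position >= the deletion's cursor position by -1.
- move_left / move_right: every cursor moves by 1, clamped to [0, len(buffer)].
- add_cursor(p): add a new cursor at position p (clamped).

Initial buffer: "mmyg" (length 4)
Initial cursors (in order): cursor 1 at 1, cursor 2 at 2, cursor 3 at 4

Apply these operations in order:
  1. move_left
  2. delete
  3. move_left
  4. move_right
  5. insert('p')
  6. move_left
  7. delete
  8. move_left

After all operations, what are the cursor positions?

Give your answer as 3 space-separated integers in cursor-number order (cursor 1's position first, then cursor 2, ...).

After op 1 (move_left): buffer="mmyg" (len 4), cursors c1@0 c2@1 c3@3, authorship ....
After op 2 (delete): buffer="mg" (len 2), cursors c1@0 c2@0 c3@1, authorship ..
After op 3 (move_left): buffer="mg" (len 2), cursors c1@0 c2@0 c3@0, authorship ..
After op 4 (move_right): buffer="mg" (len 2), cursors c1@1 c2@1 c3@1, authorship ..
After op 5 (insert('p')): buffer="mpppg" (len 5), cursors c1@4 c2@4 c3@4, authorship .123.
After op 6 (move_left): buffer="mpppg" (len 5), cursors c1@3 c2@3 c3@3, authorship .123.
After op 7 (delete): buffer="pg" (len 2), cursors c1@0 c2@0 c3@0, authorship 3.
After op 8 (move_left): buffer="pg" (len 2), cursors c1@0 c2@0 c3@0, authorship 3.

Answer: 0 0 0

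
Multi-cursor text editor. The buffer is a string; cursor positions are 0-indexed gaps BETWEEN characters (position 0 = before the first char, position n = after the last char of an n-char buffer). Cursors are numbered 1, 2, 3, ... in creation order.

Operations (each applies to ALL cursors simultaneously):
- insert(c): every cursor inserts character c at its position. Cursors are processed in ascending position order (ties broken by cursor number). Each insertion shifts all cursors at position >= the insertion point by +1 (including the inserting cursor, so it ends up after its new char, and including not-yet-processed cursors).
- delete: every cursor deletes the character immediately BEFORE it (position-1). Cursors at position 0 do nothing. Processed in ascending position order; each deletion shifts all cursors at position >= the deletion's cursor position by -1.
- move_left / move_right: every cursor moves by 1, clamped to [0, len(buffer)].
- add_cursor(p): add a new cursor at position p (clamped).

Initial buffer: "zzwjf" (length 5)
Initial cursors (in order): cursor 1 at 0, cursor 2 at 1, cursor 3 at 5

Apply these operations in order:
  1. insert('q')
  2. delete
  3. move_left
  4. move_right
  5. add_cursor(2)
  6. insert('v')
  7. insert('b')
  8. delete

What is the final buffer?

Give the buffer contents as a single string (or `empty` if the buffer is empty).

Answer: zvvzvwjfv

Derivation:
After op 1 (insert('q')): buffer="qzqzwjfq" (len 8), cursors c1@1 c2@3 c3@8, authorship 1.2....3
After op 2 (delete): buffer="zzwjf" (len 5), cursors c1@0 c2@1 c3@5, authorship .....
After op 3 (move_left): buffer="zzwjf" (len 5), cursors c1@0 c2@0 c3@4, authorship .....
After op 4 (move_right): buffer="zzwjf" (len 5), cursors c1@1 c2@1 c3@5, authorship .....
After op 5 (add_cursor(2)): buffer="zzwjf" (len 5), cursors c1@1 c2@1 c4@2 c3@5, authorship .....
After op 6 (insert('v')): buffer="zvvzvwjfv" (len 9), cursors c1@3 c2@3 c4@5 c3@9, authorship .12.4...3
After op 7 (insert('b')): buffer="zvvbbzvbwjfvb" (len 13), cursors c1@5 c2@5 c4@8 c3@13, authorship .1212.44...33
After op 8 (delete): buffer="zvvzvwjfv" (len 9), cursors c1@3 c2@3 c4@5 c3@9, authorship .12.4...3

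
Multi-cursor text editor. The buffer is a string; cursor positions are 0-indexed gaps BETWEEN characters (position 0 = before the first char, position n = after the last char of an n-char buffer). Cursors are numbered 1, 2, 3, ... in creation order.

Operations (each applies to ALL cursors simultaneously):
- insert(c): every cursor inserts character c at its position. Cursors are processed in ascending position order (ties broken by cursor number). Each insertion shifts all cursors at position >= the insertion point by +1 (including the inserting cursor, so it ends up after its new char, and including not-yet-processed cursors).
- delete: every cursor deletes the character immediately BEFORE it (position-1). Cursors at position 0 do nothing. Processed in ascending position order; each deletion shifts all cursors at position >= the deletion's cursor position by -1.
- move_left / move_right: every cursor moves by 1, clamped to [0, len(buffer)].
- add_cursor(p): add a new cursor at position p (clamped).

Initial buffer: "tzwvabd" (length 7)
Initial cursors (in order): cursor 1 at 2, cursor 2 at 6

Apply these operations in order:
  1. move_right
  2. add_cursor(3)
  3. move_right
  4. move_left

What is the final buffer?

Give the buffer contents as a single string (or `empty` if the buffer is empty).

Answer: tzwvabd

Derivation:
After op 1 (move_right): buffer="tzwvabd" (len 7), cursors c1@3 c2@7, authorship .......
After op 2 (add_cursor(3)): buffer="tzwvabd" (len 7), cursors c1@3 c3@3 c2@7, authorship .......
After op 3 (move_right): buffer="tzwvabd" (len 7), cursors c1@4 c3@4 c2@7, authorship .......
After op 4 (move_left): buffer="tzwvabd" (len 7), cursors c1@3 c3@3 c2@6, authorship .......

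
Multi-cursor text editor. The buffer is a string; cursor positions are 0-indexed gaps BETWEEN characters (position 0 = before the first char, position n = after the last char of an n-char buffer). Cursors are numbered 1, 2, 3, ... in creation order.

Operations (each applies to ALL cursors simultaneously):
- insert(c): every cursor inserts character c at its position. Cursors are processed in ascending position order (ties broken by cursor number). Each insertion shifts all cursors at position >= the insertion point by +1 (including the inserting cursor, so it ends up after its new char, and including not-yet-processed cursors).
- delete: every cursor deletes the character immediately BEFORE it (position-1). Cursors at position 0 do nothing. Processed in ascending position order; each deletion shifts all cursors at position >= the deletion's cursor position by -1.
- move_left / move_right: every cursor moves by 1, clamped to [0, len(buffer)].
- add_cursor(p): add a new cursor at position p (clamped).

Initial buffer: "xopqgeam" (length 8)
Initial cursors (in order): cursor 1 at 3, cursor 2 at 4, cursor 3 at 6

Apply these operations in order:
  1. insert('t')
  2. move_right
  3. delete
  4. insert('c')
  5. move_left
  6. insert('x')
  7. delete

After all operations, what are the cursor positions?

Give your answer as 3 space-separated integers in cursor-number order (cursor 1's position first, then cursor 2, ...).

After op 1 (insert('t')): buffer="xoptqtgetam" (len 11), cursors c1@4 c2@6 c3@9, authorship ...1.2..3..
After op 2 (move_right): buffer="xoptqtgetam" (len 11), cursors c1@5 c2@7 c3@10, authorship ...1.2..3..
After op 3 (delete): buffer="xopttetm" (len 8), cursors c1@4 c2@5 c3@7, authorship ...12.3.
After op 4 (insert('c')): buffer="xoptctcetcm" (len 11), cursors c1@5 c2@7 c3@10, authorship ...1122.33.
After op 5 (move_left): buffer="xoptctcetcm" (len 11), cursors c1@4 c2@6 c3@9, authorship ...1122.33.
After op 6 (insert('x')): buffer="xoptxctxcetxcm" (len 14), cursors c1@5 c2@8 c3@12, authorship ...111222.333.
After op 7 (delete): buffer="xoptctcetcm" (len 11), cursors c1@4 c2@6 c3@9, authorship ...1122.33.

Answer: 4 6 9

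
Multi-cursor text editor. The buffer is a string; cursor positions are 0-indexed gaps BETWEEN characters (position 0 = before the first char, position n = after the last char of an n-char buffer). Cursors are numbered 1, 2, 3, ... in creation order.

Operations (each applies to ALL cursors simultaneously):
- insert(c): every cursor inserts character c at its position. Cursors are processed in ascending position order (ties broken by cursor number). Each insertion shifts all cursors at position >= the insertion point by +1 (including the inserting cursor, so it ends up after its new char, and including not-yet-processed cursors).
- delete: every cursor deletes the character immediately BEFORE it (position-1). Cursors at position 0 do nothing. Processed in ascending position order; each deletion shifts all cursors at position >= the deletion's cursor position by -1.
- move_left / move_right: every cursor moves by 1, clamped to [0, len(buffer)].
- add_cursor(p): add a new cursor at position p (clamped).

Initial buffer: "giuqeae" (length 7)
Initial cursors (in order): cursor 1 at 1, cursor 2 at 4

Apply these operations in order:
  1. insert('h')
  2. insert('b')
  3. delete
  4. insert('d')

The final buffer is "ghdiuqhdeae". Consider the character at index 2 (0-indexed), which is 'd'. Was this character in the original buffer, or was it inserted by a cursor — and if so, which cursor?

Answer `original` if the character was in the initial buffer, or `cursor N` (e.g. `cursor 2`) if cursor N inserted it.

After op 1 (insert('h')): buffer="ghiuqheae" (len 9), cursors c1@2 c2@6, authorship .1...2...
After op 2 (insert('b')): buffer="ghbiuqhbeae" (len 11), cursors c1@3 c2@8, authorship .11...22...
After op 3 (delete): buffer="ghiuqheae" (len 9), cursors c1@2 c2@6, authorship .1...2...
After op 4 (insert('d')): buffer="ghdiuqhdeae" (len 11), cursors c1@3 c2@8, authorship .11...22...
Authorship (.=original, N=cursor N): . 1 1 . . . 2 2 . . .
Index 2: author = 1

Answer: cursor 1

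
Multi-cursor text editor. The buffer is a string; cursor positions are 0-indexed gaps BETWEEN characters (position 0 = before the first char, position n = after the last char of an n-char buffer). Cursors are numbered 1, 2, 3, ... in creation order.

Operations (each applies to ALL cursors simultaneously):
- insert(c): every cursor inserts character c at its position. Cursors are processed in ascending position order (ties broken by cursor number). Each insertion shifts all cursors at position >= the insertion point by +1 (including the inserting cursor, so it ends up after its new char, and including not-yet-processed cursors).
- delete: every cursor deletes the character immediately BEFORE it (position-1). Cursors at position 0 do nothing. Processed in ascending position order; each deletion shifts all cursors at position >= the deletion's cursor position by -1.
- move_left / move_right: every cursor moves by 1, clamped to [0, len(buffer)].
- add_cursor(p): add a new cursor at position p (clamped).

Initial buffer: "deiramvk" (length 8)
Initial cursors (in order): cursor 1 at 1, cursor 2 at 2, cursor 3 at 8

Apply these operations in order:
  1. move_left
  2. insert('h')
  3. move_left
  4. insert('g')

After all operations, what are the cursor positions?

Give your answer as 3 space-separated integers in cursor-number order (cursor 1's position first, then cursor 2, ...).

Answer: 1 4 12

Derivation:
After op 1 (move_left): buffer="deiramvk" (len 8), cursors c1@0 c2@1 c3@7, authorship ........
After op 2 (insert('h')): buffer="hdheiramvhk" (len 11), cursors c1@1 c2@3 c3@10, authorship 1.2......3.
After op 3 (move_left): buffer="hdheiramvhk" (len 11), cursors c1@0 c2@2 c3@9, authorship 1.2......3.
After op 4 (insert('g')): buffer="ghdgheiramvghk" (len 14), cursors c1@1 c2@4 c3@12, authorship 11.22......33.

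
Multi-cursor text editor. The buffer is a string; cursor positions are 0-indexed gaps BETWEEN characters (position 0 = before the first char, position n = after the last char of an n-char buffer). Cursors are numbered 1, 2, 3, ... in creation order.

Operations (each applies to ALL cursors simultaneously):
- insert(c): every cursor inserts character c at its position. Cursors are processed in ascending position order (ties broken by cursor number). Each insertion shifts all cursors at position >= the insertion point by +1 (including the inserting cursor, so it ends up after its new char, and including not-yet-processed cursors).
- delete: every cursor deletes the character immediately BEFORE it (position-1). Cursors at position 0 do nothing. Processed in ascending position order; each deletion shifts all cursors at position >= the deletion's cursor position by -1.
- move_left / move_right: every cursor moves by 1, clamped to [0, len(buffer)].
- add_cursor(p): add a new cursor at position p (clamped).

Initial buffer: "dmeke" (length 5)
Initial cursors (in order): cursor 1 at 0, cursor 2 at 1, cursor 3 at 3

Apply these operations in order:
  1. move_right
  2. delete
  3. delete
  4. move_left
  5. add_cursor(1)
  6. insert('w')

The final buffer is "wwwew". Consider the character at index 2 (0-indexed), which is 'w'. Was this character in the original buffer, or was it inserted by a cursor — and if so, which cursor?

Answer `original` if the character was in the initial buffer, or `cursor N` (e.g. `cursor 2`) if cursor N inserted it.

Answer: cursor 3

Derivation:
After op 1 (move_right): buffer="dmeke" (len 5), cursors c1@1 c2@2 c3@4, authorship .....
After op 2 (delete): buffer="ee" (len 2), cursors c1@0 c2@0 c3@1, authorship ..
After op 3 (delete): buffer="e" (len 1), cursors c1@0 c2@0 c3@0, authorship .
After op 4 (move_left): buffer="e" (len 1), cursors c1@0 c2@0 c3@0, authorship .
After op 5 (add_cursor(1)): buffer="e" (len 1), cursors c1@0 c2@0 c3@0 c4@1, authorship .
After op 6 (insert('w')): buffer="wwwew" (len 5), cursors c1@3 c2@3 c3@3 c4@5, authorship 123.4
Authorship (.=original, N=cursor N): 1 2 3 . 4
Index 2: author = 3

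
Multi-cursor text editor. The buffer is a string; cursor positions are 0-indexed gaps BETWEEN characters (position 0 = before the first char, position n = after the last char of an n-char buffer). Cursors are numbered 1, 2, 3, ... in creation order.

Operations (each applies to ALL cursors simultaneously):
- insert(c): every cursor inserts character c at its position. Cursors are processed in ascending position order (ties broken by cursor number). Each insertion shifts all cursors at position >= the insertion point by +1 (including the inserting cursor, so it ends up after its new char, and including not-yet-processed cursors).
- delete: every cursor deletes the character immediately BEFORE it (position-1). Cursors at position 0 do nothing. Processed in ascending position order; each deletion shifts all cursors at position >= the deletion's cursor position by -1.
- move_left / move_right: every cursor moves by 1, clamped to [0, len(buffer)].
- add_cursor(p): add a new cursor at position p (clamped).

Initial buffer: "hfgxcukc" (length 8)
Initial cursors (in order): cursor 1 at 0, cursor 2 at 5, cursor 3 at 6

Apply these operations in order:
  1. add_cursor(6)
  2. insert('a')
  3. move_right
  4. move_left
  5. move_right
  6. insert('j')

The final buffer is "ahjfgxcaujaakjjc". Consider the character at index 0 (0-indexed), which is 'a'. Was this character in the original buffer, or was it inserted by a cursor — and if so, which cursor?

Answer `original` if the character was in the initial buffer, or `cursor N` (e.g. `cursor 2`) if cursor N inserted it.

Answer: cursor 1

Derivation:
After op 1 (add_cursor(6)): buffer="hfgxcukc" (len 8), cursors c1@0 c2@5 c3@6 c4@6, authorship ........
After op 2 (insert('a')): buffer="ahfgxcauaakc" (len 12), cursors c1@1 c2@7 c3@10 c4@10, authorship 1.....2.34..
After op 3 (move_right): buffer="ahfgxcauaakc" (len 12), cursors c1@2 c2@8 c3@11 c4@11, authorship 1.....2.34..
After op 4 (move_left): buffer="ahfgxcauaakc" (len 12), cursors c1@1 c2@7 c3@10 c4@10, authorship 1.....2.34..
After op 5 (move_right): buffer="ahfgxcauaakc" (len 12), cursors c1@2 c2@8 c3@11 c4@11, authorship 1.....2.34..
After op 6 (insert('j')): buffer="ahjfgxcaujaakjjc" (len 16), cursors c1@3 c2@10 c3@15 c4@15, authorship 1.1....2.234.34.
Authorship (.=original, N=cursor N): 1 . 1 . . . . 2 . 2 3 4 . 3 4 .
Index 0: author = 1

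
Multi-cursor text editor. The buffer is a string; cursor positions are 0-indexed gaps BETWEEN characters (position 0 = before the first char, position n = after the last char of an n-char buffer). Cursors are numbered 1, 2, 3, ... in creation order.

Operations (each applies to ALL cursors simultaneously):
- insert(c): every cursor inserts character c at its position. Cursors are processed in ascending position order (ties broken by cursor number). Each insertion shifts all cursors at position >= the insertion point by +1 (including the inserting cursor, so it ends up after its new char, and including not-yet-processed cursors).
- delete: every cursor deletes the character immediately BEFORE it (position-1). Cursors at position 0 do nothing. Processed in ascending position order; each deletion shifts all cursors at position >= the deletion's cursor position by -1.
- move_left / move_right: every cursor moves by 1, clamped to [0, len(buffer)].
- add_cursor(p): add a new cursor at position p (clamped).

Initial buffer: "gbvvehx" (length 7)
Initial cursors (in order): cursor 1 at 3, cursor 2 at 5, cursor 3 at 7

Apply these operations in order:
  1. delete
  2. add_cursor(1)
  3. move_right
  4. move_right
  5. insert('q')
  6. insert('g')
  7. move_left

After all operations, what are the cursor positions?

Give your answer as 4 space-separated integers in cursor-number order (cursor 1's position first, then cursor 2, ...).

Answer: 11 11 11 4

Derivation:
After op 1 (delete): buffer="gbvh" (len 4), cursors c1@2 c2@3 c3@4, authorship ....
After op 2 (add_cursor(1)): buffer="gbvh" (len 4), cursors c4@1 c1@2 c2@3 c3@4, authorship ....
After op 3 (move_right): buffer="gbvh" (len 4), cursors c4@2 c1@3 c2@4 c3@4, authorship ....
After op 4 (move_right): buffer="gbvh" (len 4), cursors c4@3 c1@4 c2@4 c3@4, authorship ....
After op 5 (insert('q')): buffer="gbvqhqqq" (len 8), cursors c4@4 c1@8 c2@8 c3@8, authorship ...4.123
After op 6 (insert('g')): buffer="gbvqghqqqggg" (len 12), cursors c4@5 c1@12 c2@12 c3@12, authorship ...44.123123
After op 7 (move_left): buffer="gbvqghqqqggg" (len 12), cursors c4@4 c1@11 c2@11 c3@11, authorship ...44.123123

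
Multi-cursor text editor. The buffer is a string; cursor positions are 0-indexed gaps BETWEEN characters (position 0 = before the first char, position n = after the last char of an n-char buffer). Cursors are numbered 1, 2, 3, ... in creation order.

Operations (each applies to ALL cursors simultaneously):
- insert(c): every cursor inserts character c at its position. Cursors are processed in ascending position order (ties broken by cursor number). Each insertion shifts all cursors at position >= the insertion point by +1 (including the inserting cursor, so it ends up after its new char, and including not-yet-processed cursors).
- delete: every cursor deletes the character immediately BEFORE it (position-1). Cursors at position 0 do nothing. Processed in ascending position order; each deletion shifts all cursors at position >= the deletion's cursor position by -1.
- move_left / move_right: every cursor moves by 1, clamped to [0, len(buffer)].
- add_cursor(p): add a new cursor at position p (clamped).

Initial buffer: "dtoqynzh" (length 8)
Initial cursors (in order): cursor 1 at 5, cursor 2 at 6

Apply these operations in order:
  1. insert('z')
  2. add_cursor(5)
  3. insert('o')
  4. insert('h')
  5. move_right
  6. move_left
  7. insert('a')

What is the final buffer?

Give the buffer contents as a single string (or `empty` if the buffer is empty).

After op 1 (insert('z')): buffer="dtoqyznzzh" (len 10), cursors c1@6 c2@8, authorship .....1.2..
After op 2 (add_cursor(5)): buffer="dtoqyznzzh" (len 10), cursors c3@5 c1@6 c2@8, authorship .....1.2..
After op 3 (insert('o')): buffer="dtoqyozonzozh" (len 13), cursors c3@6 c1@8 c2@11, authorship .....311.22..
After op 4 (insert('h')): buffer="dtoqyohzohnzohzh" (len 16), cursors c3@7 c1@10 c2@14, authorship .....33111.222..
After op 5 (move_right): buffer="dtoqyohzohnzohzh" (len 16), cursors c3@8 c1@11 c2@15, authorship .....33111.222..
After op 6 (move_left): buffer="dtoqyohzohnzohzh" (len 16), cursors c3@7 c1@10 c2@14, authorship .....33111.222..
After op 7 (insert('a')): buffer="dtoqyohazohanzohazh" (len 19), cursors c3@8 c1@12 c2@17, authorship .....3331111.2222..

Answer: dtoqyohazohanzohazh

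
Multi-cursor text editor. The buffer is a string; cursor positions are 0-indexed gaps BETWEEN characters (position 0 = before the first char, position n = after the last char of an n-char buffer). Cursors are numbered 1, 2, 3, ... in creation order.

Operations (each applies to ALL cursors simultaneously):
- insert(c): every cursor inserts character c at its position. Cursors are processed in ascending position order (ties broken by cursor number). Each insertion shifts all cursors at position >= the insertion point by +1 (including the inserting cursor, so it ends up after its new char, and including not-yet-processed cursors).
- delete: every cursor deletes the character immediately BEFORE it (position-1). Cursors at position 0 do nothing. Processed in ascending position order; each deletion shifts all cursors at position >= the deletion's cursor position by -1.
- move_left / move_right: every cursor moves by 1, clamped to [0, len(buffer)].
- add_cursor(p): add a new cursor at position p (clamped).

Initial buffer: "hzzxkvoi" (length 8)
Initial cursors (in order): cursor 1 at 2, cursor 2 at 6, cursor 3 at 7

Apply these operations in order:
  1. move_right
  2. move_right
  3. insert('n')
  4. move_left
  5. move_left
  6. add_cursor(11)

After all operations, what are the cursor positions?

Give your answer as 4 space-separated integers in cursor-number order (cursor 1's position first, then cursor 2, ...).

After op 1 (move_right): buffer="hzzxkvoi" (len 8), cursors c1@3 c2@7 c3@8, authorship ........
After op 2 (move_right): buffer="hzzxkvoi" (len 8), cursors c1@4 c2@8 c3@8, authorship ........
After op 3 (insert('n')): buffer="hzzxnkvoinn" (len 11), cursors c1@5 c2@11 c3@11, authorship ....1....23
After op 4 (move_left): buffer="hzzxnkvoinn" (len 11), cursors c1@4 c2@10 c3@10, authorship ....1....23
After op 5 (move_left): buffer="hzzxnkvoinn" (len 11), cursors c1@3 c2@9 c3@9, authorship ....1....23
After op 6 (add_cursor(11)): buffer="hzzxnkvoinn" (len 11), cursors c1@3 c2@9 c3@9 c4@11, authorship ....1....23

Answer: 3 9 9 11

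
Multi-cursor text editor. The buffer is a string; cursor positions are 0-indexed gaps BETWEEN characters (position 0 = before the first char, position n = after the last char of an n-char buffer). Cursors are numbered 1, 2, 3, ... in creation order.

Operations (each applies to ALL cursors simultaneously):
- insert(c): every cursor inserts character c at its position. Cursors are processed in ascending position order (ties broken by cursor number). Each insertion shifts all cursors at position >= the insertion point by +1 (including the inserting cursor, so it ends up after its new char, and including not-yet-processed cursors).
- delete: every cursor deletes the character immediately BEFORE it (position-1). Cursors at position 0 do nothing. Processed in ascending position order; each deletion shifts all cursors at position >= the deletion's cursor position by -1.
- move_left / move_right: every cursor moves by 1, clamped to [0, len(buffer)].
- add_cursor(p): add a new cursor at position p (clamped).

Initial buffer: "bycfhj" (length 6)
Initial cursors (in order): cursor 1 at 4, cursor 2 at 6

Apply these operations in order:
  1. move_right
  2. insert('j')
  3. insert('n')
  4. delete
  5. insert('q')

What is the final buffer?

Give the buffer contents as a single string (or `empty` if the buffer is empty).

Answer: bycfhjqjjq

Derivation:
After op 1 (move_right): buffer="bycfhj" (len 6), cursors c1@5 c2@6, authorship ......
After op 2 (insert('j')): buffer="bycfhjjj" (len 8), cursors c1@6 c2@8, authorship .....1.2
After op 3 (insert('n')): buffer="bycfhjnjjn" (len 10), cursors c1@7 c2@10, authorship .....11.22
After op 4 (delete): buffer="bycfhjjj" (len 8), cursors c1@6 c2@8, authorship .....1.2
After op 5 (insert('q')): buffer="bycfhjqjjq" (len 10), cursors c1@7 c2@10, authorship .....11.22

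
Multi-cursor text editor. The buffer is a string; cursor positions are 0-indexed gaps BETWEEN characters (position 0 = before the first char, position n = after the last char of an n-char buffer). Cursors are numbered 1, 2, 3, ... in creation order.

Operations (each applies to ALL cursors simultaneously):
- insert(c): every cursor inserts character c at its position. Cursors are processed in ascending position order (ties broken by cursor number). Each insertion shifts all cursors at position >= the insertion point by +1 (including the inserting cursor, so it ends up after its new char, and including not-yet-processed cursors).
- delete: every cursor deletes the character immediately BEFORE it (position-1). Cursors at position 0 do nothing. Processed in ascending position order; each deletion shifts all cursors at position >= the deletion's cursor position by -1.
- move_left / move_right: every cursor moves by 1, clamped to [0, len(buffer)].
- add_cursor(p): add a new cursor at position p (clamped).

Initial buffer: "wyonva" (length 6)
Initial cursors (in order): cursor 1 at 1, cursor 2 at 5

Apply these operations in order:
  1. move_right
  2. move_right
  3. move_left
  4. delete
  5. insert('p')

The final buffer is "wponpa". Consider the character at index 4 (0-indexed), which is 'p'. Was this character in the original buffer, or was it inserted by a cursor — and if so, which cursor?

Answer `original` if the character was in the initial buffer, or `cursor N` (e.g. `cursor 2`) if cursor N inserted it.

Answer: cursor 2

Derivation:
After op 1 (move_right): buffer="wyonva" (len 6), cursors c1@2 c2@6, authorship ......
After op 2 (move_right): buffer="wyonva" (len 6), cursors c1@3 c2@6, authorship ......
After op 3 (move_left): buffer="wyonva" (len 6), cursors c1@2 c2@5, authorship ......
After op 4 (delete): buffer="wona" (len 4), cursors c1@1 c2@3, authorship ....
After op 5 (insert('p')): buffer="wponpa" (len 6), cursors c1@2 c2@5, authorship .1..2.
Authorship (.=original, N=cursor N): . 1 . . 2 .
Index 4: author = 2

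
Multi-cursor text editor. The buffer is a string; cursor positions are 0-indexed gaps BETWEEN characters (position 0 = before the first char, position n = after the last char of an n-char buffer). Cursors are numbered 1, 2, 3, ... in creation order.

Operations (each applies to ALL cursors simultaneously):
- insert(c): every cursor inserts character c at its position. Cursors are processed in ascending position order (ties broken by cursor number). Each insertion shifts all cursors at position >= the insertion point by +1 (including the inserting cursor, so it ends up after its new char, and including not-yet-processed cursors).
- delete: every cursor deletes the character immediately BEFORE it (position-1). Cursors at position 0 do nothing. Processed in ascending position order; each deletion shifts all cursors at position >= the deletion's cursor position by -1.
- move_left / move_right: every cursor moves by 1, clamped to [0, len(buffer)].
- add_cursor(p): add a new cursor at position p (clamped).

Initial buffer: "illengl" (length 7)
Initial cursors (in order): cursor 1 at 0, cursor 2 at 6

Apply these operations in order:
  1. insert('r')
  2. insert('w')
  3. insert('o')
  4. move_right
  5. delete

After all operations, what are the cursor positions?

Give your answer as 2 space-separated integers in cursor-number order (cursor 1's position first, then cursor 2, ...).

After op 1 (insert('r')): buffer="rillengrl" (len 9), cursors c1@1 c2@8, authorship 1......2.
After op 2 (insert('w')): buffer="rwillengrwl" (len 11), cursors c1@2 c2@10, authorship 11......22.
After op 3 (insert('o')): buffer="rwoillengrwol" (len 13), cursors c1@3 c2@12, authorship 111......222.
After op 4 (move_right): buffer="rwoillengrwol" (len 13), cursors c1@4 c2@13, authorship 111......222.
After op 5 (delete): buffer="rwollengrwo" (len 11), cursors c1@3 c2@11, authorship 111.....222

Answer: 3 11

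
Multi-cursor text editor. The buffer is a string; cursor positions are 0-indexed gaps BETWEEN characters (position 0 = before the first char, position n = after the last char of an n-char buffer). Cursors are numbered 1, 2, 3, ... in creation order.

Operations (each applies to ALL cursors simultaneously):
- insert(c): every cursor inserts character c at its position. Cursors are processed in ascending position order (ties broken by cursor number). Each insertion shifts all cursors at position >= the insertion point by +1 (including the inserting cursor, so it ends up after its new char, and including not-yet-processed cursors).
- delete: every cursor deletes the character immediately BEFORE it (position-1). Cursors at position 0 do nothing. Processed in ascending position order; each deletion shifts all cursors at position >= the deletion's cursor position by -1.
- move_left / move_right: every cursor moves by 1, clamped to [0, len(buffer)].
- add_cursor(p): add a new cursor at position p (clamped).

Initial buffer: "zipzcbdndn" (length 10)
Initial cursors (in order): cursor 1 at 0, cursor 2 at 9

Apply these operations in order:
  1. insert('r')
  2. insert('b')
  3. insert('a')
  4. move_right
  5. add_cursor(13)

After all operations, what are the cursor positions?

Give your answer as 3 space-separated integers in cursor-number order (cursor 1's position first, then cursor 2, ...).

Answer: 4 16 13

Derivation:
After op 1 (insert('r')): buffer="rzipzcbdndrn" (len 12), cursors c1@1 c2@11, authorship 1.........2.
After op 2 (insert('b')): buffer="rbzipzcbdndrbn" (len 14), cursors c1@2 c2@13, authorship 11.........22.
After op 3 (insert('a')): buffer="rbazipzcbdndrban" (len 16), cursors c1@3 c2@15, authorship 111.........222.
After op 4 (move_right): buffer="rbazipzcbdndrban" (len 16), cursors c1@4 c2@16, authorship 111.........222.
After op 5 (add_cursor(13)): buffer="rbazipzcbdndrban" (len 16), cursors c1@4 c3@13 c2@16, authorship 111.........222.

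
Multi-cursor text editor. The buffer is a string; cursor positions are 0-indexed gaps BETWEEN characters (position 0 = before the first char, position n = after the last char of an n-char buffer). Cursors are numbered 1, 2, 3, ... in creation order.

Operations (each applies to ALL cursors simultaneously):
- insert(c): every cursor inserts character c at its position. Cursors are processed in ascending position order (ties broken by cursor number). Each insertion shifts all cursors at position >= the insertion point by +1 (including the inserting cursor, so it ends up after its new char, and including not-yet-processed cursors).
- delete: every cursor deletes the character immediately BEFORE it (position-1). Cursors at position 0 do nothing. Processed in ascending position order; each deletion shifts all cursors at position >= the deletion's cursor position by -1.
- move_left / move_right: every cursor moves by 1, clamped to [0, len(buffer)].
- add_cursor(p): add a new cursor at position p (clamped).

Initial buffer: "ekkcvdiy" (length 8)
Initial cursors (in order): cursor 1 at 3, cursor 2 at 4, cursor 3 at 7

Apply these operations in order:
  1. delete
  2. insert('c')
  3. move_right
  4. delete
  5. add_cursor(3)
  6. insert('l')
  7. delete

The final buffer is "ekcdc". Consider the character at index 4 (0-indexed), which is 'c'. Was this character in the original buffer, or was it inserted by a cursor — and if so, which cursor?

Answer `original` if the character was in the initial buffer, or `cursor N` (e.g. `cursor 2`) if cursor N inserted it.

After op 1 (delete): buffer="ekvdy" (len 5), cursors c1@2 c2@2 c3@4, authorship .....
After op 2 (insert('c')): buffer="ekccvdcy" (len 8), cursors c1@4 c2@4 c3@7, authorship ..12..3.
After op 3 (move_right): buffer="ekccvdcy" (len 8), cursors c1@5 c2@5 c3@8, authorship ..12..3.
After op 4 (delete): buffer="ekcdc" (len 5), cursors c1@3 c2@3 c3@5, authorship ..1.3
After op 5 (add_cursor(3)): buffer="ekcdc" (len 5), cursors c1@3 c2@3 c4@3 c3@5, authorship ..1.3
After op 6 (insert('l')): buffer="ekcllldcl" (len 9), cursors c1@6 c2@6 c4@6 c3@9, authorship ..1124.33
After op 7 (delete): buffer="ekcdc" (len 5), cursors c1@3 c2@3 c4@3 c3@5, authorship ..1.3
Authorship (.=original, N=cursor N): . . 1 . 3
Index 4: author = 3

Answer: cursor 3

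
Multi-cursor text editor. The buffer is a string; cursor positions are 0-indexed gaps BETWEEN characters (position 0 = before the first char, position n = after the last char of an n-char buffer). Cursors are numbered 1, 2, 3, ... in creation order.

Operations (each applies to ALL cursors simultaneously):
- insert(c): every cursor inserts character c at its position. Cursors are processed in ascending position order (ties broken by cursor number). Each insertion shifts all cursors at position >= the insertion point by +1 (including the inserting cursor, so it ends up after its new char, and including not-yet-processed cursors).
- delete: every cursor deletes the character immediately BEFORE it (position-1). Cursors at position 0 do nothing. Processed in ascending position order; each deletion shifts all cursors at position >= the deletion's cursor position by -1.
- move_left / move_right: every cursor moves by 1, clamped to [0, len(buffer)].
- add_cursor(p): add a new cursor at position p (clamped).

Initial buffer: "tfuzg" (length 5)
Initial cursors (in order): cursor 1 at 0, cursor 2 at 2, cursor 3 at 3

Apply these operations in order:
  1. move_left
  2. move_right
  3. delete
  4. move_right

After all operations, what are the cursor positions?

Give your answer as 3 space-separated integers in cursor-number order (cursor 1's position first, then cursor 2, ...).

Answer: 1 1 1

Derivation:
After op 1 (move_left): buffer="tfuzg" (len 5), cursors c1@0 c2@1 c3@2, authorship .....
After op 2 (move_right): buffer="tfuzg" (len 5), cursors c1@1 c2@2 c3@3, authorship .....
After op 3 (delete): buffer="zg" (len 2), cursors c1@0 c2@0 c3@0, authorship ..
After op 4 (move_right): buffer="zg" (len 2), cursors c1@1 c2@1 c3@1, authorship ..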